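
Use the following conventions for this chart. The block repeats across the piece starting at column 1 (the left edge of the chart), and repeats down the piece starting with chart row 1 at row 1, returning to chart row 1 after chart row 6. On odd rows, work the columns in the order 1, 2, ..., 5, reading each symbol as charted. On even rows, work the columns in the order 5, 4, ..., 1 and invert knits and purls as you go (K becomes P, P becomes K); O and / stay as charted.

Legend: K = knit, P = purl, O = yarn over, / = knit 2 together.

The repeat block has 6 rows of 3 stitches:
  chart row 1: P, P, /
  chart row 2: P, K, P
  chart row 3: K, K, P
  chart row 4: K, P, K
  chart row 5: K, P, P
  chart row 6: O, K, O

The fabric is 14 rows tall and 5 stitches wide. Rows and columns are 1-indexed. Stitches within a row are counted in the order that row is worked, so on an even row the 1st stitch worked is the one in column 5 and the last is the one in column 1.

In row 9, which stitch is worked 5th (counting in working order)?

Stitch:
K

Derivation:
Row 9 uses chart row ((9-1) mod 6)+1 = 3. Row 9 is odd, so RS.
Chart row 3 tiled across columns 1-5: K K P K K
RS row: no reversal, no swap; stitch n worked = column n.
Stitch 5 in working order -> K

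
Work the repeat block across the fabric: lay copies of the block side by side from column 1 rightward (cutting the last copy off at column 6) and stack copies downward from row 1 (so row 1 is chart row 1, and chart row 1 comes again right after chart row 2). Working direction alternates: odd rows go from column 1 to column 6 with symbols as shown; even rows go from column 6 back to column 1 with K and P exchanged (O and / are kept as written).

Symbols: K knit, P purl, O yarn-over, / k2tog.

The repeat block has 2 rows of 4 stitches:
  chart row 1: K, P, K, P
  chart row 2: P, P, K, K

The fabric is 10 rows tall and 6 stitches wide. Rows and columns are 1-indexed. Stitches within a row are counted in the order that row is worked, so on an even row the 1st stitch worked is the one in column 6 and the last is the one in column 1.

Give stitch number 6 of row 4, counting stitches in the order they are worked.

Result:
K

Derivation:
For row 4: chart row = ((4-1) mod 2) + 1 = 2; this is a WS (even) row.
Chart row 2 tiled across columns 1-6: P P K K P P
WS row: flip the tiled sequence (start at column 6) and apply K<->P; O and / stay.
Row 4 as worked: K K P P K K
Counting 6 along the worked row gives K.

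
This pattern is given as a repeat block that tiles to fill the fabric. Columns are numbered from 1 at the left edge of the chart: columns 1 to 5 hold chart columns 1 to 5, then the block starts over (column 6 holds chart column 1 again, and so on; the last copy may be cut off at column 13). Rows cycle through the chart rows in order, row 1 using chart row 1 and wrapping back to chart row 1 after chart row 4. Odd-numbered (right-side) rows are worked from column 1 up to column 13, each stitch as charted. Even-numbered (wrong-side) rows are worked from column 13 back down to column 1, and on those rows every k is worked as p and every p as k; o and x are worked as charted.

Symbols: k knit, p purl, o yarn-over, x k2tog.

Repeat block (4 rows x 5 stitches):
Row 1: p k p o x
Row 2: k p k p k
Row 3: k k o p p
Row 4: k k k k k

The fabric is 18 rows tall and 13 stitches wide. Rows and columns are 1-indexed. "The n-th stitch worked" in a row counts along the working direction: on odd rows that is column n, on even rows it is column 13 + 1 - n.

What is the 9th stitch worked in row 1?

Row 1 uses chart row ((1-1) mod 4)+1 = 1. Row 1 is odd, so RS.
Chart row 1 tiled across columns 1-13: p k p o x p k p o x p k p
Right side: take the tiled row as-is (worked left to right from column 1).
Counting 9 along the worked row gives o.

== STITCH ==
o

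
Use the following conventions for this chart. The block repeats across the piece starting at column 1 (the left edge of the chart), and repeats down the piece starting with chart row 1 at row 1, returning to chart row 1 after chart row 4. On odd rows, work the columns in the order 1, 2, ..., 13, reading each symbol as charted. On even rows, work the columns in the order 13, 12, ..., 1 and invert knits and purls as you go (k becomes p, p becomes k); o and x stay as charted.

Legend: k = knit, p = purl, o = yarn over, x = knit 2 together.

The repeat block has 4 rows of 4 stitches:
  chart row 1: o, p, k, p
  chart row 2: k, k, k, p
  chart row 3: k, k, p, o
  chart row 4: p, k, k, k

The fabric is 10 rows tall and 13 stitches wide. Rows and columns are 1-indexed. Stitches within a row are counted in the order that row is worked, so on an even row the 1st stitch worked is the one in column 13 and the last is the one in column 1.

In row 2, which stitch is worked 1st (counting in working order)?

== STITCH ==
p

Derivation:
Row 2: (2-1) mod 4 = 1, so use chart row 2. Even row -> WS.
Chart row 2 tiled across columns 1-13: k k k p k k k p k k k p k
WS: work from column 13 back to column 1 (reverse the tiled row), swapping k<->p (o and x unchanged).
Row 2 as worked: p k p p p k p p p k p p p
Stitch 1 in working order -> p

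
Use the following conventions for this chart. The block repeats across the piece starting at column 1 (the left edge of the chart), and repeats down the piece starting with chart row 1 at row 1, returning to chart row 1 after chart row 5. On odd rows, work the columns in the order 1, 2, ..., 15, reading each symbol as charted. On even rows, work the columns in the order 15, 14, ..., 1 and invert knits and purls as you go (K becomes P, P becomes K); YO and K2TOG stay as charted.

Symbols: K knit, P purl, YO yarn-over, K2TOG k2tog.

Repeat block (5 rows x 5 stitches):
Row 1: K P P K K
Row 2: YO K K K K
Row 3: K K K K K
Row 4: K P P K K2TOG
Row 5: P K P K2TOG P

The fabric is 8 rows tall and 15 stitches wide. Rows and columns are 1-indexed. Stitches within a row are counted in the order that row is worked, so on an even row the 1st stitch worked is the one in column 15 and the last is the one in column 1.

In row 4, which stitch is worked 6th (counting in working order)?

Stitch:
K2TOG

Derivation:
Row 4 uses chart row ((4-1) mod 5)+1 = 4. Row 4 is even, so WS.
Chart row 4 tiled across columns 1-15: K P P K K2TOG K P P K K2TOG K P P K K2TOG
WS row: flip the tiled sequence (start at column 15) and apply K<->P; YO and K2TOG stay.
Row 4 as worked: K2TOG P K K P K2TOG P K K P K2TOG P K K P
The 6th stitch worked is K2TOG.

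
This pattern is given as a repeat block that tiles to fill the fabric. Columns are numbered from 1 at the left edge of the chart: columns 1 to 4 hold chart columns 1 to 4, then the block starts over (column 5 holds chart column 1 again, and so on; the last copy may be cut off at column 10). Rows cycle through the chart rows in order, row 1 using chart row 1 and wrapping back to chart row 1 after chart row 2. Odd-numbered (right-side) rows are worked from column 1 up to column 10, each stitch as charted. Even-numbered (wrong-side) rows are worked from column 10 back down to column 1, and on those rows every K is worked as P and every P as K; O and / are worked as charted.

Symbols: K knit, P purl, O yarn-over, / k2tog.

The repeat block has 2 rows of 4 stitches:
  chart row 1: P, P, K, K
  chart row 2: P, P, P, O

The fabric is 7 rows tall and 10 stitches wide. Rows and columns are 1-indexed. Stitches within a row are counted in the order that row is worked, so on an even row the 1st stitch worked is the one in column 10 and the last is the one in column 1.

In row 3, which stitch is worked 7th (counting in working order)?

For row 3: chart row = ((3-1) mod 2) + 1 = 1; this is a RS (odd) row.
Chart row 1 tiled across columns 1-10: P P K K P P K K P P
RS row: no reversal, no swap; stitch n worked = column n.
Counting 7 along the worked row gives K.

Stitch:
K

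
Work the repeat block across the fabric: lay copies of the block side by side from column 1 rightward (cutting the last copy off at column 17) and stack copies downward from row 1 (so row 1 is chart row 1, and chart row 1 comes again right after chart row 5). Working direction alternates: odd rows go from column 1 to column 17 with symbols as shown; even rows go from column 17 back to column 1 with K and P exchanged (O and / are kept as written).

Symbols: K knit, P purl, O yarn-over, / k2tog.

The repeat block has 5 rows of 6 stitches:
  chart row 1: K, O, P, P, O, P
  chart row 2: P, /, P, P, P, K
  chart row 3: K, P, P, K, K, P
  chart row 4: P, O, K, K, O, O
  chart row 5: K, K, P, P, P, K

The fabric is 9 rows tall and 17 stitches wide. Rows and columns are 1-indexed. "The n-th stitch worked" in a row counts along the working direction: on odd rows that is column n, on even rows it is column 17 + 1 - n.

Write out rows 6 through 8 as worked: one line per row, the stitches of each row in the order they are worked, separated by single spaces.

Row 6: chart row 1, WS - tiled (columns 1-17): K O P P O P K O P P O P K O P P O; work from column 17 back to 1 with K<->P swapped.
Row 7: chart row 2, RS - tile across columns 1-17 and work as-is.
Row 8: chart row 3, WS - tiled (columns 1-17): K P P K K P K P P K K P K P P K K; work from column 17 back to 1 with K<->P swapped.

Rows as worked:
O K K O P K O K K O P K O K K O P
P / P P P K P / P P P K P / P P P
P P K K P K P P K K P K P P K K P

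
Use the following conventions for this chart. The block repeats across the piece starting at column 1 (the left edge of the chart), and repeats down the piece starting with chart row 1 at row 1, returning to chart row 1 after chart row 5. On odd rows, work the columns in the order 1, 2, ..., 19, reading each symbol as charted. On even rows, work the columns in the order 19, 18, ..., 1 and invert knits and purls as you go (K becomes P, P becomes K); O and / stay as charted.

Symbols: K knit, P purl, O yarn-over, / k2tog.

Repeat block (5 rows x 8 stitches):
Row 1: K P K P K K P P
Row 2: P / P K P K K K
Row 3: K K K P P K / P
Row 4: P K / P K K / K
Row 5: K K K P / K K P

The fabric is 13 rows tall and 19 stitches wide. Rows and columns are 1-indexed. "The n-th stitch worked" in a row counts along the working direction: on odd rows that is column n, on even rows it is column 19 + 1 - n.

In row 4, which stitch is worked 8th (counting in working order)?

Row 4: (4-1) mod 5 = 3, so use chart row 4. Even row -> WS.
Chart row 4 tiled across columns 1-19: P K / P K K / K P K / P K K / K P K /
Wrong side: read the tiled row from column 19 down to 1 and exchange K with P (leave O, /).
Row 4 as worked: / P K P / P P K / P K P / P P K / P K
Counting 8 along the worked row gives K.

== STITCH ==
K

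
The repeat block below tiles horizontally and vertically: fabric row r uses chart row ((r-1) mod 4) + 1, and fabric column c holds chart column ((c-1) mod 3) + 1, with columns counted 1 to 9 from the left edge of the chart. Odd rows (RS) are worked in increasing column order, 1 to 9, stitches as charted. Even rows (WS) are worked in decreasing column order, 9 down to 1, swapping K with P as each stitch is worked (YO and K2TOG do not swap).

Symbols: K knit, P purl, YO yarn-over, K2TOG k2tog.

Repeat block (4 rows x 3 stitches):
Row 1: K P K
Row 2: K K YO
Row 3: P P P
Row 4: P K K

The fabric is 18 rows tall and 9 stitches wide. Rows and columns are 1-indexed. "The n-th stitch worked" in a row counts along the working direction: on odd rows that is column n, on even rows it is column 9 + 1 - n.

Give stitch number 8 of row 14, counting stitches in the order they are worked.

For row 14: chart row = ((14-1) mod 4) + 1 = 2; this is a WS (even) row.
Chart row 2 tiled across columns 1-9: K K YO K K YO K K YO
WS row: flip the tiled sequence (start at column 9) and apply K<->P; YO and K2TOG stay.
Row 14 as worked: YO P P YO P P YO P P
Stitch 8 in working order -> P

Stitch:
P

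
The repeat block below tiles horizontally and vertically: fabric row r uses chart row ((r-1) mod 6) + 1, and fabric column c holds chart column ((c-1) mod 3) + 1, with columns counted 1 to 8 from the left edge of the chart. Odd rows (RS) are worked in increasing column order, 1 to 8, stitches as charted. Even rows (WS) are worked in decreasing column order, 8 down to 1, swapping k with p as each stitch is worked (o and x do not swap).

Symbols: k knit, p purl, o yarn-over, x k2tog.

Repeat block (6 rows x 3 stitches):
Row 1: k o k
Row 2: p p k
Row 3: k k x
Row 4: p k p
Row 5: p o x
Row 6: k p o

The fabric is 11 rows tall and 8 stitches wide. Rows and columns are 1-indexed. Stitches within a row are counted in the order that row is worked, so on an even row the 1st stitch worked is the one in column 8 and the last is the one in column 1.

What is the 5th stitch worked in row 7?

For row 7: chart row = ((7-1) mod 6) + 1 = 1; this is a RS (odd) row.
Chart row 1 tiled across columns 1-8: k o k k o k k o
Right side: take the tiled row as-is (worked left to right from column 1).
The 5th stitch worked is o.

== STITCH ==
o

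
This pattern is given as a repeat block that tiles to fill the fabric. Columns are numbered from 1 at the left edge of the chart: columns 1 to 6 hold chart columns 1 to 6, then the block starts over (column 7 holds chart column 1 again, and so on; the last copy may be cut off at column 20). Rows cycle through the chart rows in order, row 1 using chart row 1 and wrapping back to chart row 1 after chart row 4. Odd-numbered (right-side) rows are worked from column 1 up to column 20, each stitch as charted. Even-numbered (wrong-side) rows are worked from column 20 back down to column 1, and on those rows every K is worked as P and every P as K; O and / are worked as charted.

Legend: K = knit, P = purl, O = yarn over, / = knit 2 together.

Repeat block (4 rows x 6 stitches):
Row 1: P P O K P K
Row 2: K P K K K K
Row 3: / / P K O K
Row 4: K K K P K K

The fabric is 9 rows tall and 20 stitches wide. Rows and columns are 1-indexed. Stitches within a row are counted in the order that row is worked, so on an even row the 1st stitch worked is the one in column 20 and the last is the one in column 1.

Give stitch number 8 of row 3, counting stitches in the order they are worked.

Result:
/

Derivation:
Row 3: (3-1) mod 4 = 2, so use chart row 3. Odd row -> RS.
Chart row 3 tiled across columns 1-20: / / P K O K / / P K O K / / P K O K / /
Right side: take the tiled row as-is (worked left to right from column 1).
Counting 8 along the worked row gives /.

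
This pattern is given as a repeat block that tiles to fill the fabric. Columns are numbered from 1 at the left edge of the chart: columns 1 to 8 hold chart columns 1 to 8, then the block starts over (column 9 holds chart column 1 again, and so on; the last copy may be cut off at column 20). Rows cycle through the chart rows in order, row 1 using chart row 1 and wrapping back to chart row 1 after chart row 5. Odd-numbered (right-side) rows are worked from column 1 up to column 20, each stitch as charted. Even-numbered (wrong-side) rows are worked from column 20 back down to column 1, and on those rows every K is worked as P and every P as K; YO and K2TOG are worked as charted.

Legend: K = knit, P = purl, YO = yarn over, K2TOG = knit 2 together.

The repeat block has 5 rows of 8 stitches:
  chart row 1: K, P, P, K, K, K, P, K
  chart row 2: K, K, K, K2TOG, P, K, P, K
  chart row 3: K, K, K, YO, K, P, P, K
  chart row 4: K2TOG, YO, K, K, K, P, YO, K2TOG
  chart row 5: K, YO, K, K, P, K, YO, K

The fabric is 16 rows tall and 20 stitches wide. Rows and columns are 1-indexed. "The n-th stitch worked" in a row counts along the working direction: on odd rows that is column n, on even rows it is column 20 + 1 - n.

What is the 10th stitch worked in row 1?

Row 1: (1-1) mod 5 = 0, so use chart row 1. Odd row -> RS.
Chart row 1 tiled across columns 1-20: K P P K K K P K K P P K K K P K K P P K
RS: work column 1 to column 20, symbols as charted — the tiled row is the row as worked.
Counting 10 along the worked row gives P.

Result:
P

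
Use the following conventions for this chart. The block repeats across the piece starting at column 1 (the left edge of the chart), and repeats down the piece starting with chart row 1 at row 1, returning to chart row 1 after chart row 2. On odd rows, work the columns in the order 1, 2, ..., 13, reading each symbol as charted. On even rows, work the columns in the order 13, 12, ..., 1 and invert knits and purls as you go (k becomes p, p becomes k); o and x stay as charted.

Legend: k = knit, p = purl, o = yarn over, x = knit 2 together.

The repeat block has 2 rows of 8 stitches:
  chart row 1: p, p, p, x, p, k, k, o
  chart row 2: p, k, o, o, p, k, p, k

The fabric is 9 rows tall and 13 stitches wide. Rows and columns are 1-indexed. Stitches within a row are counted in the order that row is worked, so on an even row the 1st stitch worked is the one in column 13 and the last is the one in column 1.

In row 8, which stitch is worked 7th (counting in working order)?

For row 8: chart row = ((8-1) mod 2) + 1 = 2; this is a WS (even) row.
Chart row 2 tiled across columns 1-13: p k o o p k p k p k o o p
WS row: flip the tiled sequence (start at column 13) and apply k<->p; o and x stay.
Row 8 as worked: k o o p k p k p k o o p k
The 7th stitch worked is k.

== STITCH ==
k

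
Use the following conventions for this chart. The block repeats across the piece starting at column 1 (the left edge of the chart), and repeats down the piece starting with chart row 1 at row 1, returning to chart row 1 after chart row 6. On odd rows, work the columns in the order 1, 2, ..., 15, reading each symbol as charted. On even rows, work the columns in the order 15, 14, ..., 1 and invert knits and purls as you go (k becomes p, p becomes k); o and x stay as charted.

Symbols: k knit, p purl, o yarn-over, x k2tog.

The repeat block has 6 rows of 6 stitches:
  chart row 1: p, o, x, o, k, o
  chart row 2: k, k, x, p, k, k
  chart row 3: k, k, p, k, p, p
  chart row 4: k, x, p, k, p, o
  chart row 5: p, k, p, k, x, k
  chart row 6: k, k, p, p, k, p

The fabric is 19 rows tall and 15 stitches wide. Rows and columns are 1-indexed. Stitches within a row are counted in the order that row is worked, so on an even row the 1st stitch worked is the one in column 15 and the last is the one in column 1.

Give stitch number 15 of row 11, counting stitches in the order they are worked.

Stitch:
p

Derivation:
For row 11: chart row = ((11-1) mod 6) + 1 = 5; this is a RS (odd) row.
Chart row 5 tiled across columns 1-15: p k p k x k p k p k x k p k p
RS: work column 1 to column 15, symbols as charted — the tiled row is the row as worked.
Counting 15 along the worked row gives p.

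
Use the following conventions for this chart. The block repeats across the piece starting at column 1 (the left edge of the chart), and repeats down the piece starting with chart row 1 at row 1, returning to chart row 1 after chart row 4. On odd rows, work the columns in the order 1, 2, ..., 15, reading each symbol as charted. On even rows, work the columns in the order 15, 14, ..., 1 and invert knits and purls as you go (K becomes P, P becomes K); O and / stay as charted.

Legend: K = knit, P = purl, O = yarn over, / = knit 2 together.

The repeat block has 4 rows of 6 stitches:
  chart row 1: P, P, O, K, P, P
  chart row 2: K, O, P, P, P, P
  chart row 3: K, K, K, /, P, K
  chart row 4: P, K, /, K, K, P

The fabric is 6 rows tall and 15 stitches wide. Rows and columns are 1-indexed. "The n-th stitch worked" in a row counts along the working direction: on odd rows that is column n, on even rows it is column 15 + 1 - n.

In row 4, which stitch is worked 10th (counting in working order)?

Row 4: (4-1) mod 4 = 3, so use chart row 4. Even row -> WS.
Chart row 4 tiled across columns 1-15: P K / K K P P K / K K P P K /
Wrong side: read the tiled row from column 15 down to 1 and exchange K with P (leave O, /).
Row 4 as worked: / P K K P P / P K K P P / P K
Stitch 10 in working order -> K

Stitch:
K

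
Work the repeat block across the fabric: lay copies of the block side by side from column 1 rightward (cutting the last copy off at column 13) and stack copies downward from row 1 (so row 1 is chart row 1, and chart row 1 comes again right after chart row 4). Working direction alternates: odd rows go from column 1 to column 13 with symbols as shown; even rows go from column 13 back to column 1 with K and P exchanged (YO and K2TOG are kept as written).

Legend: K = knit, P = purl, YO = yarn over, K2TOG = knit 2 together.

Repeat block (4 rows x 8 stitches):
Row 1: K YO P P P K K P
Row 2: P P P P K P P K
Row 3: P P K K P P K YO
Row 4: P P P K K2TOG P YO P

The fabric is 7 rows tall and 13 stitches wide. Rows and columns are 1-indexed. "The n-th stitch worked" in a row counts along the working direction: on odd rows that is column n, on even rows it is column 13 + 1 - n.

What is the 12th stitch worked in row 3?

Stitch:
K

Derivation:
Row 3 uses chart row ((3-1) mod 4)+1 = 3. Row 3 is odd, so RS.
Chart row 3 tiled across columns 1-13: P P K K P P K YO P P K K P
RS: work column 1 to column 13, symbols as charted — the tiled row is the row as worked.
Stitch 12 in working order -> K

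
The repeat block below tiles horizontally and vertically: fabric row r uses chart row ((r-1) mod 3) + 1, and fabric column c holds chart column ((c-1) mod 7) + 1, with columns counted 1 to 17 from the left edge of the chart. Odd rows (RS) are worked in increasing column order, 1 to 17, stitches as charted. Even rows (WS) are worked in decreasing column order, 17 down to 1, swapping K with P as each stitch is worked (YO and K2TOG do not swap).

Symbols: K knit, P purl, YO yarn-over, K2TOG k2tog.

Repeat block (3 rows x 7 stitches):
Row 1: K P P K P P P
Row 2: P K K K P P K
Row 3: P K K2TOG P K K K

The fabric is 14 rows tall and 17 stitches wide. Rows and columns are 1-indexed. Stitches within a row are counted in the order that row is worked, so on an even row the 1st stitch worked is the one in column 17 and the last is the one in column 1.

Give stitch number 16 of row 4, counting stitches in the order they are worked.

Result:
K

Derivation:
Row 4 uses chart row ((4-1) mod 3)+1 = 1. Row 4 is even, so WS.
Chart row 1 tiled across columns 1-17: K P P K P P P K P P K P P P K P P
WS row: flip the tiled sequence (start at column 17) and apply K<->P; YO and K2TOG stay.
Row 4 as worked: K K P K K K P K K P K K K P K K P
Stitch 16 in working order -> K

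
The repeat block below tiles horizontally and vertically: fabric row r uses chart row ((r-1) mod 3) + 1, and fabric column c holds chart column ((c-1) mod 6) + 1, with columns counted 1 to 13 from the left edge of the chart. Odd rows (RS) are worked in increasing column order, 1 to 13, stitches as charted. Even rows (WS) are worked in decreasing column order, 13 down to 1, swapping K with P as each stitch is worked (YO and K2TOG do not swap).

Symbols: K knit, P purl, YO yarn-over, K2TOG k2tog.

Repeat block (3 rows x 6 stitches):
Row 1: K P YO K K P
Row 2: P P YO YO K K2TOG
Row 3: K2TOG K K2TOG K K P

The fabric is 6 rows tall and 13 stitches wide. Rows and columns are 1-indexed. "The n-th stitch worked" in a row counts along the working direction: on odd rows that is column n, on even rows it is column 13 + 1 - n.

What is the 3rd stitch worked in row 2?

Stitch:
P

Derivation:
Row 2 uses chart row ((2-1) mod 3)+1 = 2. Row 2 is even, so WS.
Chart row 2 tiled across columns 1-13: P P YO YO K K2TOG P P YO YO K K2TOG P
WS: work from column 13 back to column 1 (reverse the tiled row), swapping K<->P (YO and K2TOG unchanged).
Row 2 as worked: K K2TOG P YO YO K K K2TOG P YO YO K K
The 3rd stitch worked is P.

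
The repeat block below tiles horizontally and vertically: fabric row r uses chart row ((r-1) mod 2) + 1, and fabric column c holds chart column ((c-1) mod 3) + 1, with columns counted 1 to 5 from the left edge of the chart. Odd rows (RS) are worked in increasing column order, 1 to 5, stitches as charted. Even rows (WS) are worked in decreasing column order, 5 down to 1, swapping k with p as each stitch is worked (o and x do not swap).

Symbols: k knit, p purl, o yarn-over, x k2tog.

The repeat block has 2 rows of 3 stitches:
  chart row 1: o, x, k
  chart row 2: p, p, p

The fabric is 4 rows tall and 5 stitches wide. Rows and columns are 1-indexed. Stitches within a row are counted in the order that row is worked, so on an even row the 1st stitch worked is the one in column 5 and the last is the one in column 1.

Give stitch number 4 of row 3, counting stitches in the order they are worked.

== STITCH ==
o

Derivation:
For row 3: chart row = ((3-1) mod 2) + 1 = 1; this is a RS (odd) row.
Chart row 1 tiled across columns 1-5: o x k o x
RS: work column 1 to column 5, symbols as charted — the tiled row is the row as worked.
Counting 4 along the worked row gives o.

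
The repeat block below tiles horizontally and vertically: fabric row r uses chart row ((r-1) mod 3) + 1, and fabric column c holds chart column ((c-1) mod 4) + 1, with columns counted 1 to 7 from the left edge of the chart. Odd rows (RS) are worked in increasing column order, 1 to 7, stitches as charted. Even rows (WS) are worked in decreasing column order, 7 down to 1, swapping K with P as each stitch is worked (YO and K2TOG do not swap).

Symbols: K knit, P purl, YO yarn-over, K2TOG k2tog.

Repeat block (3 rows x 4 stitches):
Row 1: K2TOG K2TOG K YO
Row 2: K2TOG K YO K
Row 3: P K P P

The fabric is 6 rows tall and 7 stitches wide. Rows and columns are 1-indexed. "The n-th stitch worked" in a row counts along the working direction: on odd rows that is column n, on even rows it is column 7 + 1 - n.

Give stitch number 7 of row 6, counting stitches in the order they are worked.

For row 6: chart row = ((6-1) mod 3) + 1 = 3; this is a WS (even) row.
Chart row 3 tiled across columns 1-7: P K P P P K P
WS row: flip the tiled sequence (start at column 7) and apply K<->P; YO and K2TOG stay.
Row 6 as worked: K P K K K P K
Stitch 7 in working order -> K

== STITCH ==
K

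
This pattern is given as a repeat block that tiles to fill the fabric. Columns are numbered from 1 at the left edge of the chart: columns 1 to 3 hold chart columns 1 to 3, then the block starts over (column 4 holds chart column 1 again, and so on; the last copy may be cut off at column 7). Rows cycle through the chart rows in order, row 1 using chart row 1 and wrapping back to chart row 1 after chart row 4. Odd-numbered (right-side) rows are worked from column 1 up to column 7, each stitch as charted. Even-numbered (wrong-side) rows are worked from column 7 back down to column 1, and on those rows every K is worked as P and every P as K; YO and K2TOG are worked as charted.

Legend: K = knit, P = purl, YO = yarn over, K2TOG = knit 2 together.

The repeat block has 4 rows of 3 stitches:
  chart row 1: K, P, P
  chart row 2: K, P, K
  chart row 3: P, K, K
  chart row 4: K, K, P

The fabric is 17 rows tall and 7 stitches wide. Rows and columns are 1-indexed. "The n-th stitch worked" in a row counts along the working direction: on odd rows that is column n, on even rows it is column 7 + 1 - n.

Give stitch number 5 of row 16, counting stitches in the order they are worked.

Row 16: (16-1) mod 4 = 3, so use chart row 4. Even row -> WS.
Chart row 4 tiled across columns 1-7: K K P K K P K
Wrong side: read the tiled row from column 7 down to 1 and exchange K with P (leave YO, K2TOG).
Row 16 as worked: P K P P K P P
Counting 5 along the worked row gives K.

Stitch:
K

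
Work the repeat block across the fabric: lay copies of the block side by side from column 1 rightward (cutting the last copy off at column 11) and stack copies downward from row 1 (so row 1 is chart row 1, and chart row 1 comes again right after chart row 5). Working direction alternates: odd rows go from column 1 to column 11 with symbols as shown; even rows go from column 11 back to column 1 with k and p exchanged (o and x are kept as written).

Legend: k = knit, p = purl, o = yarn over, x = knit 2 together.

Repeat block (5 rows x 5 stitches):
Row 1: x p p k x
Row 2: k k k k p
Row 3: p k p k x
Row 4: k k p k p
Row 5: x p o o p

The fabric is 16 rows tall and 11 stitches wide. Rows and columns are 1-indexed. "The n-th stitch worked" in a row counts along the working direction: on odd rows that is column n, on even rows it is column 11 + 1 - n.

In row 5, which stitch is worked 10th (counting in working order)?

Result:
p

Derivation:
Row 5 uses chart row ((5-1) mod 5)+1 = 5. Row 5 is odd, so RS.
Chart row 5 tiled across columns 1-11: x p o o p x p o o p x
RS: work column 1 to column 11, symbols as charted — the tiled row is the row as worked.
Counting 10 along the worked row gives p.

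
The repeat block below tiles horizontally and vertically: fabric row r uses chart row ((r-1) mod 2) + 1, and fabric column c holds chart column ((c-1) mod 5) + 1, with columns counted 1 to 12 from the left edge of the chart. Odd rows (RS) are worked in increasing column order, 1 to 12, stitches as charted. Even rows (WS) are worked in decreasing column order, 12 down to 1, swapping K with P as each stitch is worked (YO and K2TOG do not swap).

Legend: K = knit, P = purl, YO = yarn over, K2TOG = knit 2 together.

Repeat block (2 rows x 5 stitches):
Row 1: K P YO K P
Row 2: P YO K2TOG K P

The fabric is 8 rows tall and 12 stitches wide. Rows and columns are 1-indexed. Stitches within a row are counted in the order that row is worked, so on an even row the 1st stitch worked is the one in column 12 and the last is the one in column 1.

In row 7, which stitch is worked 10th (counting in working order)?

Row 7 uses chart row ((7-1) mod 2)+1 = 1. Row 7 is odd, so RS.
Chart row 1 tiled across columns 1-12: K P YO K P K P YO K P K P
RS row: no reversal, no swap; stitch n worked = column n.
Counting 10 along the worked row gives P.

== STITCH ==
P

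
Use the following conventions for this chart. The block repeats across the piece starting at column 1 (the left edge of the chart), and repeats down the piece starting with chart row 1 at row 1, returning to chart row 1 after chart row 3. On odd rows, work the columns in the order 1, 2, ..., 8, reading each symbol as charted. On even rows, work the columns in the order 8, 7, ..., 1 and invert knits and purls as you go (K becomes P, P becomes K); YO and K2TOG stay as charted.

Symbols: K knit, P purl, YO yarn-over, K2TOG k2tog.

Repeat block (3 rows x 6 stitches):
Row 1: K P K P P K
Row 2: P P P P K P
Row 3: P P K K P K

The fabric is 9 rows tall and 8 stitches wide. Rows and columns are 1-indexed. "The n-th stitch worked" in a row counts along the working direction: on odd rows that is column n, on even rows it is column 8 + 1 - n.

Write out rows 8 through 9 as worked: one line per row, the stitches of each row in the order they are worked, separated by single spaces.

Row 8: chart row 2, WS - tiled (columns 1-8): P P P P K P P P; work from column 8 back to 1 with K<->P swapped.
Row 9: chart row 3, RS - tile across columns 1-8 and work as-is.

Rows as worked:
K K K P K K K K
P P K K P K P P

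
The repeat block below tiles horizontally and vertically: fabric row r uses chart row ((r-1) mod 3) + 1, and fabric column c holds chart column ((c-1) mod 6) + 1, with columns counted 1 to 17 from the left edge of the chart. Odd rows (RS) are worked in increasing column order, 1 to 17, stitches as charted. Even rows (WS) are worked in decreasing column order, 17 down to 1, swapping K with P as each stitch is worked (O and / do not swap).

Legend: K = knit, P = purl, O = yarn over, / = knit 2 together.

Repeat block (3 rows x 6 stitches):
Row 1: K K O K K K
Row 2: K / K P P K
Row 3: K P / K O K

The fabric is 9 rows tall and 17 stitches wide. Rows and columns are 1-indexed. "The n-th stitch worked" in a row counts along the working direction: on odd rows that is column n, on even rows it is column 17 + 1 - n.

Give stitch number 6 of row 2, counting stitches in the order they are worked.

For row 2: chart row = ((2-1) mod 3) + 1 = 2; this is a WS (even) row.
Chart row 2 tiled across columns 1-17: K / K P P K K / K P P K K / K P P
Wrong side: read the tiled row from column 17 down to 1 and exchange K with P (leave O, /).
Row 2 as worked: K K P / P P K K P / P P K K P / P
Stitch 6 in working order -> P

Stitch:
P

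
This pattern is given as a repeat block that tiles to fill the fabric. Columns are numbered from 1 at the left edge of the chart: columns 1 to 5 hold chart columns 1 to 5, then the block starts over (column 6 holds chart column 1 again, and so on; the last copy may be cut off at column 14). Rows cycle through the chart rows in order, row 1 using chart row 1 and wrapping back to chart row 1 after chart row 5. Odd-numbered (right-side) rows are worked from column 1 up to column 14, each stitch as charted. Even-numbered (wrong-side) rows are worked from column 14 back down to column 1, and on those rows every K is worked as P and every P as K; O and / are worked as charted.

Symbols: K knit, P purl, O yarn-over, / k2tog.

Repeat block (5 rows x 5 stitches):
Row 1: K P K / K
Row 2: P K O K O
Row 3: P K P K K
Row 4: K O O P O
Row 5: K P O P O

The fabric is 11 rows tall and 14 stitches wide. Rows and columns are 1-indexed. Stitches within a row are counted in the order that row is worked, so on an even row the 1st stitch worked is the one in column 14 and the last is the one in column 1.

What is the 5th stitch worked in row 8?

For row 8: chart row = ((8-1) mod 5) + 1 = 3; this is a WS (even) row.
Chart row 3 tiled across columns 1-14: P K P K K P K P K K P K P K
WS: work from column 14 back to column 1 (reverse the tiled row), swapping K<->P (O and / unchanged).
Row 8 as worked: P K P K P P K P K P P K P K
Stitch 5 in working order -> P

Result:
P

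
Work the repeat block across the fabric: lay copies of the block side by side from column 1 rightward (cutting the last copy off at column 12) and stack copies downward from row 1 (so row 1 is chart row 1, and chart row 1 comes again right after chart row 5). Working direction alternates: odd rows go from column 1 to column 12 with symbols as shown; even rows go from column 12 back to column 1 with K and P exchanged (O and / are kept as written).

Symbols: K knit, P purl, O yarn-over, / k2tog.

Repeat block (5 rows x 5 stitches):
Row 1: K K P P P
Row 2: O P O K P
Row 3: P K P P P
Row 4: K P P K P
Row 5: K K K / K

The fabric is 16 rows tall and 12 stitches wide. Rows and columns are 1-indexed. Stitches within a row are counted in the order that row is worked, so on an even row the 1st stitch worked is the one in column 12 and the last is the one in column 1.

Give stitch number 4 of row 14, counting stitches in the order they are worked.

Row 14: (14-1) mod 5 = 3, so use chart row 4. Even row -> WS.
Chart row 4 tiled across columns 1-12: K P P K P K P P K P K P
WS: work from column 12 back to column 1 (reverse the tiled row), swapping K<->P (O and / unchanged).
Row 14 as worked: K P K P K K P K P K K P
The 4th stitch worked is P.

Result:
P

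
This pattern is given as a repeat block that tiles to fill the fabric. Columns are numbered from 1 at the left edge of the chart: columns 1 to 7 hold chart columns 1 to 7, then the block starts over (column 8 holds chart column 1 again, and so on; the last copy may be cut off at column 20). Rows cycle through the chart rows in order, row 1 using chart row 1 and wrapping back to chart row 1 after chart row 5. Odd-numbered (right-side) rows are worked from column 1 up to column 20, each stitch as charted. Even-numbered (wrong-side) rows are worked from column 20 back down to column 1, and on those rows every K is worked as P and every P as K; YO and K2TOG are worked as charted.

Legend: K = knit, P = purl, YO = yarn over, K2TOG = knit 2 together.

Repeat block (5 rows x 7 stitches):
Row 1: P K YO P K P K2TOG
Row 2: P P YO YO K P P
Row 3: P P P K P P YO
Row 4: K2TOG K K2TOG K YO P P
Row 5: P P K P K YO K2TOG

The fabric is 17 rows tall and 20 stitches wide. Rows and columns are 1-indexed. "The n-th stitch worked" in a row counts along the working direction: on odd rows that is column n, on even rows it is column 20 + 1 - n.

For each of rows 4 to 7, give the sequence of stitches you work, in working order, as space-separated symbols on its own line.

Row 4: chart row 4, WS - tiled (columns 1-20): K2TOG K K2TOG K YO P P K2TOG K K2TOG K YO P P K2TOG K K2TOG K YO P; work from column 20 back to 1 with K<->P swapped.
Row 5: chart row 5, RS - tile across columns 1-20 and work as-is.
Row 6: chart row 1, WS - tiled (columns 1-20): P K YO P K P K2TOG P K YO P K P K2TOG P K YO P K P; work from column 20 back to 1 with K<->P swapped.
Row 7: chart row 2, RS - tile across columns 1-20 and work as-is.

Rows as worked:
K YO P K2TOG P K2TOG K K YO P K2TOG P K2TOG K K YO P K2TOG P K2TOG
P P K P K YO K2TOG P P K P K YO K2TOG P P K P K YO
K P K YO P K K2TOG K P K YO P K K2TOG K P K YO P K
P P YO YO K P P P P YO YO K P P P P YO YO K P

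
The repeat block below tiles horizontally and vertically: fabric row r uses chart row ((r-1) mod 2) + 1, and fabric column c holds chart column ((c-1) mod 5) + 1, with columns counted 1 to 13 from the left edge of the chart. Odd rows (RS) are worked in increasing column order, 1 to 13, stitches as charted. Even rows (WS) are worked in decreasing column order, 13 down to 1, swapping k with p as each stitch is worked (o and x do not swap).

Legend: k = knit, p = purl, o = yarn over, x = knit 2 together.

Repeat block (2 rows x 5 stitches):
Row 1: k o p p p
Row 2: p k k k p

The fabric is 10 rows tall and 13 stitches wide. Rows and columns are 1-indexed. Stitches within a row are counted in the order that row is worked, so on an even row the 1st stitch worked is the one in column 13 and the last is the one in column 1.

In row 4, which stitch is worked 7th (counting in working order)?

For row 4: chart row = ((4-1) mod 2) + 1 = 2; this is a WS (even) row.
Chart row 2 tiled across columns 1-13: p k k k p p k k k p p k k
WS row: flip the tiled sequence (start at column 13) and apply k<->p; o and x stay.
Row 4 as worked: p p k k p p p k k p p p k
Counting 7 along the worked row gives p.

== STITCH ==
p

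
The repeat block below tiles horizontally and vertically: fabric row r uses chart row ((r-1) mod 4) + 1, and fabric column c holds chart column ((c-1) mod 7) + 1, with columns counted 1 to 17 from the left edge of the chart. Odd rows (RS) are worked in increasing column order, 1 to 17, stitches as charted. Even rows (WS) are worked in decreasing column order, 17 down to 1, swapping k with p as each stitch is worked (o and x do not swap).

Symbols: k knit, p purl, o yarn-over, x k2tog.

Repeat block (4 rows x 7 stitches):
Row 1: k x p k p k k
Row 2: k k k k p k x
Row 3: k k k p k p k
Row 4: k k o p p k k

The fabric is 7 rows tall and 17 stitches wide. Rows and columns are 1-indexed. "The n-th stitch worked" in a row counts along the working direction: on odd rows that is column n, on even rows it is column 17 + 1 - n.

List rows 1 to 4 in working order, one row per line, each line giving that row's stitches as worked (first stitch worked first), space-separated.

Rows as worked:
k x p k p k k k x p k p k k k x p
p p p x p k p p p p x p k p p p p
k k k p k p k k k k p k p k k k k
o p p p p k k o p p p p k k o p p

Derivation:
Row 1: chart row 1, RS - tile across columns 1-17 and work as-is.
Row 2: chart row 2, WS - tiled (columns 1-17): k k k k p k x k k k k p k x k k k; work from column 17 back to 1 with k<->p swapped.
Row 3: chart row 3, RS - tile across columns 1-17 and work as-is.
Row 4: chart row 4, WS - tiled (columns 1-17): k k o p p k k k k o p p k k k k o; work from column 17 back to 1 with k<->p swapped.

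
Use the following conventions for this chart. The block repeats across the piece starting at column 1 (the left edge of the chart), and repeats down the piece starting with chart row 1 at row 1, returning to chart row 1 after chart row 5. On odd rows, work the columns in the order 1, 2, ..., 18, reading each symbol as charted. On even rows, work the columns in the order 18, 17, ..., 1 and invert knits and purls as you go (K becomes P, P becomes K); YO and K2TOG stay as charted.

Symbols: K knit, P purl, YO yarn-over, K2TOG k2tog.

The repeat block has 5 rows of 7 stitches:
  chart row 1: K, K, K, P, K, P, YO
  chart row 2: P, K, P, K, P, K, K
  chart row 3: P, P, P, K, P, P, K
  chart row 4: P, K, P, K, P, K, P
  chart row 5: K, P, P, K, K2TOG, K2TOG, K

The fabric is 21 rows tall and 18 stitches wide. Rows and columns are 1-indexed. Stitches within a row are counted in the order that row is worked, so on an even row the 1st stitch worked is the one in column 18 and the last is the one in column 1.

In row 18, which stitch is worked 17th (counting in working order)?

Stitch:
K

Derivation:
Row 18 uses chart row ((18-1) mod 5)+1 = 3. Row 18 is even, so WS.
Chart row 3 tiled across columns 1-18: P P P K P P K P P P K P P K P P P K
WS row: flip the tiled sequence (start at column 18) and apply K<->P; YO and K2TOG stay.
Row 18 as worked: P K K K P K K P K K K P K K P K K K
Stitch 17 in working order -> K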